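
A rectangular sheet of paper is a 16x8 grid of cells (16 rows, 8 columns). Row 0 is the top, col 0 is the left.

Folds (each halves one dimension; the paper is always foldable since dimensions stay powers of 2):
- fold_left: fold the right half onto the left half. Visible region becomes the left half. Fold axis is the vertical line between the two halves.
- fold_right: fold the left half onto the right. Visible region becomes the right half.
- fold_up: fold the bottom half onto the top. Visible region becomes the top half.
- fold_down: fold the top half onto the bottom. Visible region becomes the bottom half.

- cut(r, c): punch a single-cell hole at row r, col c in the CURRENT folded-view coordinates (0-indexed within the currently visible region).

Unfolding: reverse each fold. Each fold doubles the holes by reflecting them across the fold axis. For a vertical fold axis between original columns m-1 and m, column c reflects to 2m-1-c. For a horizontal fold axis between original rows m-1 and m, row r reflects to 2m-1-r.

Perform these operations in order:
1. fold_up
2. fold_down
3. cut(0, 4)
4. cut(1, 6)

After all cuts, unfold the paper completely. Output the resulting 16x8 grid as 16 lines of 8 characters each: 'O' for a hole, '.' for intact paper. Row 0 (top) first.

Op 1 fold_up: fold axis h@8; visible region now rows[0,8) x cols[0,8) = 8x8
Op 2 fold_down: fold axis h@4; visible region now rows[4,8) x cols[0,8) = 4x8
Op 3 cut(0, 4): punch at orig (4,4); cuts so far [(4, 4)]; region rows[4,8) x cols[0,8) = 4x8
Op 4 cut(1, 6): punch at orig (5,6); cuts so far [(4, 4), (5, 6)]; region rows[4,8) x cols[0,8) = 4x8
Unfold 1 (reflect across h@4): 4 holes -> [(2, 6), (3, 4), (4, 4), (5, 6)]
Unfold 2 (reflect across h@8): 8 holes -> [(2, 6), (3, 4), (4, 4), (5, 6), (10, 6), (11, 4), (12, 4), (13, 6)]

Answer: ........
........
......O.
....O...
....O...
......O.
........
........
........
........
......O.
....O...
....O...
......O.
........
........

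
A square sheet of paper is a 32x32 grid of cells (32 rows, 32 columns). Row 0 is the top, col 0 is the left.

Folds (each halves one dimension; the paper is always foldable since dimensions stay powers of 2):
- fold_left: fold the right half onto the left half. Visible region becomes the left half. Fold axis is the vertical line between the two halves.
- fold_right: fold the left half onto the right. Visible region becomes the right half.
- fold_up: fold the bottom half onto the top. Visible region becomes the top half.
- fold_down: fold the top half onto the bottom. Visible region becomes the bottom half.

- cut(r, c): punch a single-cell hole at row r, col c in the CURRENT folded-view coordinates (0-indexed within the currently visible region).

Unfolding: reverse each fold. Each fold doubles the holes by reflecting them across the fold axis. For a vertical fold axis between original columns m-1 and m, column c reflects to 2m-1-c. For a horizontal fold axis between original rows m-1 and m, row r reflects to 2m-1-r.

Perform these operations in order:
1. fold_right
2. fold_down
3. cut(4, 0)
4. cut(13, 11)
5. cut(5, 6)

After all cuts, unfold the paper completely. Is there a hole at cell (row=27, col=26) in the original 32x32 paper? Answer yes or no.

Op 1 fold_right: fold axis v@16; visible region now rows[0,32) x cols[16,32) = 32x16
Op 2 fold_down: fold axis h@16; visible region now rows[16,32) x cols[16,32) = 16x16
Op 3 cut(4, 0): punch at orig (20,16); cuts so far [(20, 16)]; region rows[16,32) x cols[16,32) = 16x16
Op 4 cut(13, 11): punch at orig (29,27); cuts so far [(20, 16), (29, 27)]; region rows[16,32) x cols[16,32) = 16x16
Op 5 cut(5, 6): punch at orig (21,22); cuts so far [(20, 16), (21, 22), (29, 27)]; region rows[16,32) x cols[16,32) = 16x16
Unfold 1 (reflect across h@16): 6 holes -> [(2, 27), (10, 22), (11, 16), (20, 16), (21, 22), (29, 27)]
Unfold 2 (reflect across v@16): 12 holes -> [(2, 4), (2, 27), (10, 9), (10, 22), (11, 15), (11, 16), (20, 15), (20, 16), (21, 9), (21, 22), (29, 4), (29, 27)]
Holes: [(2, 4), (2, 27), (10, 9), (10, 22), (11, 15), (11, 16), (20, 15), (20, 16), (21, 9), (21, 22), (29, 4), (29, 27)]

Answer: no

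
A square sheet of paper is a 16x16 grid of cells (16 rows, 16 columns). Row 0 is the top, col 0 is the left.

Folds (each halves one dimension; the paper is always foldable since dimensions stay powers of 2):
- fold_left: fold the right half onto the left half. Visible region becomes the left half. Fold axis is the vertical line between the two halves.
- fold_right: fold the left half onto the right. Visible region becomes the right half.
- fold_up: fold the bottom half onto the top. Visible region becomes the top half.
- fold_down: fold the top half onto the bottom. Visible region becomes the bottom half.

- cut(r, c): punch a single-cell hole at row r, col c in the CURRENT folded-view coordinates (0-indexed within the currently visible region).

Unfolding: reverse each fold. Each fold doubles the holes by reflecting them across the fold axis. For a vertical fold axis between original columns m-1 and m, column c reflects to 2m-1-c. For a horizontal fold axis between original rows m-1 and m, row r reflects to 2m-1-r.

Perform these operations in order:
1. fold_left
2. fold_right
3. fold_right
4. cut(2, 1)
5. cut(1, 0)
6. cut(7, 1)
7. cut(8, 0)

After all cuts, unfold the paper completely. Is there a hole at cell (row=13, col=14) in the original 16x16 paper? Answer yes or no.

Op 1 fold_left: fold axis v@8; visible region now rows[0,16) x cols[0,8) = 16x8
Op 2 fold_right: fold axis v@4; visible region now rows[0,16) x cols[4,8) = 16x4
Op 3 fold_right: fold axis v@6; visible region now rows[0,16) x cols[6,8) = 16x2
Op 4 cut(2, 1): punch at orig (2,7); cuts so far [(2, 7)]; region rows[0,16) x cols[6,8) = 16x2
Op 5 cut(1, 0): punch at orig (1,6); cuts so far [(1, 6), (2, 7)]; region rows[0,16) x cols[6,8) = 16x2
Op 6 cut(7, 1): punch at orig (7,7); cuts so far [(1, 6), (2, 7), (7, 7)]; region rows[0,16) x cols[6,8) = 16x2
Op 7 cut(8, 0): punch at orig (8,6); cuts so far [(1, 6), (2, 7), (7, 7), (8, 6)]; region rows[0,16) x cols[6,8) = 16x2
Unfold 1 (reflect across v@6): 8 holes -> [(1, 5), (1, 6), (2, 4), (2, 7), (7, 4), (7, 7), (8, 5), (8, 6)]
Unfold 2 (reflect across v@4): 16 holes -> [(1, 1), (1, 2), (1, 5), (1, 6), (2, 0), (2, 3), (2, 4), (2, 7), (7, 0), (7, 3), (7, 4), (7, 7), (8, 1), (8, 2), (8, 5), (8, 6)]
Unfold 3 (reflect across v@8): 32 holes -> [(1, 1), (1, 2), (1, 5), (1, 6), (1, 9), (1, 10), (1, 13), (1, 14), (2, 0), (2, 3), (2, 4), (2, 7), (2, 8), (2, 11), (2, 12), (2, 15), (7, 0), (7, 3), (7, 4), (7, 7), (7, 8), (7, 11), (7, 12), (7, 15), (8, 1), (8, 2), (8, 5), (8, 6), (8, 9), (8, 10), (8, 13), (8, 14)]
Holes: [(1, 1), (1, 2), (1, 5), (1, 6), (1, 9), (1, 10), (1, 13), (1, 14), (2, 0), (2, 3), (2, 4), (2, 7), (2, 8), (2, 11), (2, 12), (2, 15), (7, 0), (7, 3), (7, 4), (7, 7), (7, 8), (7, 11), (7, 12), (7, 15), (8, 1), (8, 2), (8, 5), (8, 6), (8, 9), (8, 10), (8, 13), (8, 14)]

Answer: no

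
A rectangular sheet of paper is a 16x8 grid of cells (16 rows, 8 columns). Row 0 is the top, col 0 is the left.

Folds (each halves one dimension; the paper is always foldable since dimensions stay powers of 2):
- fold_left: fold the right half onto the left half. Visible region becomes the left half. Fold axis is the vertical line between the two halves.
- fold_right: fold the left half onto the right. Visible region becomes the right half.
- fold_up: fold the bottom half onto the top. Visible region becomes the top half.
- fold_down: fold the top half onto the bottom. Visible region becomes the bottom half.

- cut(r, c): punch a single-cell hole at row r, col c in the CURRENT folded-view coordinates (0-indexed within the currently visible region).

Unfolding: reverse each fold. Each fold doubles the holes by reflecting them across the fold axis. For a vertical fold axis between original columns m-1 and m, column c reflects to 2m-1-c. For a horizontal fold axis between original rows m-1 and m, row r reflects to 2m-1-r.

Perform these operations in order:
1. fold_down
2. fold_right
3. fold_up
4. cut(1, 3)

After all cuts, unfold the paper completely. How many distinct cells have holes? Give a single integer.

Op 1 fold_down: fold axis h@8; visible region now rows[8,16) x cols[0,8) = 8x8
Op 2 fold_right: fold axis v@4; visible region now rows[8,16) x cols[4,8) = 8x4
Op 3 fold_up: fold axis h@12; visible region now rows[8,12) x cols[4,8) = 4x4
Op 4 cut(1, 3): punch at orig (9,7); cuts so far [(9, 7)]; region rows[8,12) x cols[4,8) = 4x4
Unfold 1 (reflect across h@12): 2 holes -> [(9, 7), (14, 7)]
Unfold 2 (reflect across v@4): 4 holes -> [(9, 0), (9, 7), (14, 0), (14, 7)]
Unfold 3 (reflect across h@8): 8 holes -> [(1, 0), (1, 7), (6, 0), (6, 7), (9, 0), (9, 7), (14, 0), (14, 7)]

Answer: 8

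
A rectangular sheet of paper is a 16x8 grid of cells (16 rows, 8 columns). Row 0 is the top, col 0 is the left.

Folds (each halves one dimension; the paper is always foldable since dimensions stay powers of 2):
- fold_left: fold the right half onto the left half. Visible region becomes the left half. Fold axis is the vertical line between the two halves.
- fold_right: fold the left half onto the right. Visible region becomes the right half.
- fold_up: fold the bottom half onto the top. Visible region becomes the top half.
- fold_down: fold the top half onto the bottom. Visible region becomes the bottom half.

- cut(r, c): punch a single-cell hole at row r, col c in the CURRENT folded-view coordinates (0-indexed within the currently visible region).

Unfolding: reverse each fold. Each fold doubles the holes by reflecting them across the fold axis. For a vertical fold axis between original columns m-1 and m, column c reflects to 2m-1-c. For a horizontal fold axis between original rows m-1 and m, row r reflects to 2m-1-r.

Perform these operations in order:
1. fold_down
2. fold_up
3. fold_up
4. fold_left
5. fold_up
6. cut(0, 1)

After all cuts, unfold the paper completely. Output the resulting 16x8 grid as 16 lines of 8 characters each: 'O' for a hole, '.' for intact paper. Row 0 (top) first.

Answer: .O....O.
.O....O.
.O....O.
.O....O.
.O....O.
.O....O.
.O....O.
.O....O.
.O....O.
.O....O.
.O....O.
.O....O.
.O....O.
.O....O.
.O....O.
.O....O.

Derivation:
Op 1 fold_down: fold axis h@8; visible region now rows[8,16) x cols[0,8) = 8x8
Op 2 fold_up: fold axis h@12; visible region now rows[8,12) x cols[0,8) = 4x8
Op 3 fold_up: fold axis h@10; visible region now rows[8,10) x cols[0,8) = 2x8
Op 4 fold_left: fold axis v@4; visible region now rows[8,10) x cols[0,4) = 2x4
Op 5 fold_up: fold axis h@9; visible region now rows[8,9) x cols[0,4) = 1x4
Op 6 cut(0, 1): punch at orig (8,1); cuts so far [(8, 1)]; region rows[8,9) x cols[0,4) = 1x4
Unfold 1 (reflect across h@9): 2 holes -> [(8, 1), (9, 1)]
Unfold 2 (reflect across v@4): 4 holes -> [(8, 1), (8, 6), (9, 1), (9, 6)]
Unfold 3 (reflect across h@10): 8 holes -> [(8, 1), (8, 6), (9, 1), (9, 6), (10, 1), (10, 6), (11, 1), (11, 6)]
Unfold 4 (reflect across h@12): 16 holes -> [(8, 1), (8, 6), (9, 1), (9, 6), (10, 1), (10, 6), (11, 1), (11, 6), (12, 1), (12, 6), (13, 1), (13, 6), (14, 1), (14, 6), (15, 1), (15, 6)]
Unfold 5 (reflect across h@8): 32 holes -> [(0, 1), (0, 6), (1, 1), (1, 6), (2, 1), (2, 6), (3, 1), (3, 6), (4, 1), (4, 6), (5, 1), (5, 6), (6, 1), (6, 6), (7, 1), (7, 6), (8, 1), (8, 6), (9, 1), (9, 6), (10, 1), (10, 6), (11, 1), (11, 6), (12, 1), (12, 6), (13, 1), (13, 6), (14, 1), (14, 6), (15, 1), (15, 6)]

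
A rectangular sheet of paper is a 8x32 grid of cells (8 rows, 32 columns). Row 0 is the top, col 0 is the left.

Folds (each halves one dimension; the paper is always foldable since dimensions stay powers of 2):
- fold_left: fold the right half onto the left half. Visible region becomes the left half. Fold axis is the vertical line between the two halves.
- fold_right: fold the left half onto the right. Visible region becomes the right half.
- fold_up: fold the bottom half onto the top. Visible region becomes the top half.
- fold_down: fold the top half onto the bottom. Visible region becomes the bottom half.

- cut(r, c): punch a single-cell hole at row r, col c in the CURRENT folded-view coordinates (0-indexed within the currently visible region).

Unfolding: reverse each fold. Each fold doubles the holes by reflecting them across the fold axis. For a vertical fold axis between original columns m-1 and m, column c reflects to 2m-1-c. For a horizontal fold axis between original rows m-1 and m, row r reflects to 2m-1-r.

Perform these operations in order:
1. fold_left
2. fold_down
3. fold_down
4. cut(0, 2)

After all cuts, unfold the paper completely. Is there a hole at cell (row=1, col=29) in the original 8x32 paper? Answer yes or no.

Answer: yes

Derivation:
Op 1 fold_left: fold axis v@16; visible region now rows[0,8) x cols[0,16) = 8x16
Op 2 fold_down: fold axis h@4; visible region now rows[4,8) x cols[0,16) = 4x16
Op 3 fold_down: fold axis h@6; visible region now rows[6,8) x cols[0,16) = 2x16
Op 4 cut(0, 2): punch at orig (6,2); cuts so far [(6, 2)]; region rows[6,8) x cols[0,16) = 2x16
Unfold 1 (reflect across h@6): 2 holes -> [(5, 2), (6, 2)]
Unfold 2 (reflect across h@4): 4 holes -> [(1, 2), (2, 2), (5, 2), (6, 2)]
Unfold 3 (reflect across v@16): 8 holes -> [(1, 2), (1, 29), (2, 2), (2, 29), (5, 2), (5, 29), (6, 2), (6, 29)]
Holes: [(1, 2), (1, 29), (2, 2), (2, 29), (5, 2), (5, 29), (6, 2), (6, 29)]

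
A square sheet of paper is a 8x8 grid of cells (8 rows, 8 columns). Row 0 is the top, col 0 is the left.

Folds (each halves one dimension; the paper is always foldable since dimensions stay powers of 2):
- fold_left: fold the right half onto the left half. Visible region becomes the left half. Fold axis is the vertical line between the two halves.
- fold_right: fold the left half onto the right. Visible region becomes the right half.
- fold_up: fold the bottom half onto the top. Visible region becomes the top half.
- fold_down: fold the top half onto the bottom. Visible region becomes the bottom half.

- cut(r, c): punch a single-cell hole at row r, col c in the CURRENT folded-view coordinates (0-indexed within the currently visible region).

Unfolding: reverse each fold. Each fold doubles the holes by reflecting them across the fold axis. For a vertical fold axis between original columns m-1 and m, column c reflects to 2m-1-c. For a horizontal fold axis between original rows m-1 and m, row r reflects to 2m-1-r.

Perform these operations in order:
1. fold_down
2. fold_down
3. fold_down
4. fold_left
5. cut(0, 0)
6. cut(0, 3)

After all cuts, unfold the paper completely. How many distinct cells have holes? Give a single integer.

Op 1 fold_down: fold axis h@4; visible region now rows[4,8) x cols[0,8) = 4x8
Op 2 fold_down: fold axis h@6; visible region now rows[6,8) x cols[0,8) = 2x8
Op 3 fold_down: fold axis h@7; visible region now rows[7,8) x cols[0,8) = 1x8
Op 4 fold_left: fold axis v@4; visible region now rows[7,8) x cols[0,4) = 1x4
Op 5 cut(0, 0): punch at orig (7,0); cuts so far [(7, 0)]; region rows[7,8) x cols[0,4) = 1x4
Op 6 cut(0, 3): punch at orig (7,3); cuts so far [(7, 0), (7, 3)]; region rows[7,8) x cols[0,4) = 1x4
Unfold 1 (reflect across v@4): 4 holes -> [(7, 0), (7, 3), (7, 4), (7, 7)]
Unfold 2 (reflect across h@7): 8 holes -> [(6, 0), (6, 3), (6, 4), (6, 7), (7, 0), (7, 3), (7, 4), (7, 7)]
Unfold 3 (reflect across h@6): 16 holes -> [(4, 0), (4, 3), (4, 4), (4, 7), (5, 0), (5, 3), (5, 4), (5, 7), (6, 0), (6, 3), (6, 4), (6, 7), (7, 0), (7, 3), (7, 4), (7, 7)]
Unfold 4 (reflect across h@4): 32 holes -> [(0, 0), (0, 3), (0, 4), (0, 7), (1, 0), (1, 3), (1, 4), (1, 7), (2, 0), (2, 3), (2, 4), (2, 7), (3, 0), (3, 3), (3, 4), (3, 7), (4, 0), (4, 3), (4, 4), (4, 7), (5, 0), (5, 3), (5, 4), (5, 7), (6, 0), (6, 3), (6, 4), (6, 7), (7, 0), (7, 3), (7, 4), (7, 7)]

Answer: 32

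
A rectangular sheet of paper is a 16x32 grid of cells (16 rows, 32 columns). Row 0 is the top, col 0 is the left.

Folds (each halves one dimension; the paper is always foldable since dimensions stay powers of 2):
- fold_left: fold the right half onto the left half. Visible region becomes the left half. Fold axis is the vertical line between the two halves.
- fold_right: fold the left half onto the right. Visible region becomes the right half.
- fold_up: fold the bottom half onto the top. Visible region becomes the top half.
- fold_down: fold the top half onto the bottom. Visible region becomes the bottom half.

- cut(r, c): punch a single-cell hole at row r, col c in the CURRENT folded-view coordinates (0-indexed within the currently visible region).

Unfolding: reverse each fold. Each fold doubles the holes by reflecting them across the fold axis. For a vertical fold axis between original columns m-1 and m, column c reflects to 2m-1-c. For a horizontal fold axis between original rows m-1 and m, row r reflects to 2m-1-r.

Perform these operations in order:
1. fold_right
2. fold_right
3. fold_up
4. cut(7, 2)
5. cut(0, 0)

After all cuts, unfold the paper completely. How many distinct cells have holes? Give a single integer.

Answer: 16

Derivation:
Op 1 fold_right: fold axis v@16; visible region now rows[0,16) x cols[16,32) = 16x16
Op 2 fold_right: fold axis v@24; visible region now rows[0,16) x cols[24,32) = 16x8
Op 3 fold_up: fold axis h@8; visible region now rows[0,8) x cols[24,32) = 8x8
Op 4 cut(7, 2): punch at orig (7,26); cuts so far [(7, 26)]; region rows[0,8) x cols[24,32) = 8x8
Op 5 cut(0, 0): punch at orig (0,24); cuts so far [(0, 24), (7, 26)]; region rows[0,8) x cols[24,32) = 8x8
Unfold 1 (reflect across h@8): 4 holes -> [(0, 24), (7, 26), (8, 26), (15, 24)]
Unfold 2 (reflect across v@24): 8 holes -> [(0, 23), (0, 24), (7, 21), (7, 26), (8, 21), (8, 26), (15, 23), (15, 24)]
Unfold 3 (reflect across v@16): 16 holes -> [(0, 7), (0, 8), (0, 23), (0, 24), (7, 5), (7, 10), (7, 21), (7, 26), (8, 5), (8, 10), (8, 21), (8, 26), (15, 7), (15, 8), (15, 23), (15, 24)]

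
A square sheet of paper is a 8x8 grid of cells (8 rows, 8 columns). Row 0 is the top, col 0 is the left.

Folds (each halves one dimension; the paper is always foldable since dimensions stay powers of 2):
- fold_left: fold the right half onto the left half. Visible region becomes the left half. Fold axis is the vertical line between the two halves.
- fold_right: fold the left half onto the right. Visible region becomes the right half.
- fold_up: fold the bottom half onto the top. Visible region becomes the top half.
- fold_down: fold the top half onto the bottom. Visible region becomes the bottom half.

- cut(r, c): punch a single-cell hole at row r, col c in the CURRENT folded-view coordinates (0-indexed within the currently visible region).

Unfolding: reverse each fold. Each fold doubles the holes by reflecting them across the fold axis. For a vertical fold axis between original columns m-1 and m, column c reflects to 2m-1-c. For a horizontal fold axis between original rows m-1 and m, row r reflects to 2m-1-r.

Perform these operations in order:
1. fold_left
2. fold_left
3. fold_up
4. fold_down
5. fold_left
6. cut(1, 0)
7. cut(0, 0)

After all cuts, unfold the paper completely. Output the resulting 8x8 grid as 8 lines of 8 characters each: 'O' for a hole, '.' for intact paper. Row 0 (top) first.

Op 1 fold_left: fold axis v@4; visible region now rows[0,8) x cols[0,4) = 8x4
Op 2 fold_left: fold axis v@2; visible region now rows[0,8) x cols[0,2) = 8x2
Op 3 fold_up: fold axis h@4; visible region now rows[0,4) x cols[0,2) = 4x2
Op 4 fold_down: fold axis h@2; visible region now rows[2,4) x cols[0,2) = 2x2
Op 5 fold_left: fold axis v@1; visible region now rows[2,4) x cols[0,1) = 2x1
Op 6 cut(1, 0): punch at orig (3,0); cuts so far [(3, 0)]; region rows[2,4) x cols[0,1) = 2x1
Op 7 cut(0, 0): punch at orig (2,0); cuts so far [(2, 0), (3, 0)]; region rows[2,4) x cols[0,1) = 2x1
Unfold 1 (reflect across v@1): 4 holes -> [(2, 0), (2, 1), (3, 0), (3, 1)]
Unfold 2 (reflect across h@2): 8 holes -> [(0, 0), (0, 1), (1, 0), (1, 1), (2, 0), (2, 1), (3, 0), (3, 1)]
Unfold 3 (reflect across h@4): 16 holes -> [(0, 0), (0, 1), (1, 0), (1, 1), (2, 0), (2, 1), (3, 0), (3, 1), (4, 0), (4, 1), (5, 0), (5, 1), (6, 0), (6, 1), (7, 0), (7, 1)]
Unfold 4 (reflect across v@2): 32 holes -> [(0, 0), (0, 1), (0, 2), (0, 3), (1, 0), (1, 1), (1, 2), (1, 3), (2, 0), (2, 1), (2, 2), (2, 3), (3, 0), (3, 1), (3, 2), (3, 3), (4, 0), (4, 1), (4, 2), (4, 3), (5, 0), (5, 1), (5, 2), (5, 3), (6, 0), (6, 1), (6, 2), (6, 3), (7, 0), (7, 1), (7, 2), (7, 3)]
Unfold 5 (reflect across v@4): 64 holes -> [(0, 0), (0, 1), (0, 2), (0, 3), (0, 4), (0, 5), (0, 6), (0, 7), (1, 0), (1, 1), (1, 2), (1, 3), (1, 4), (1, 5), (1, 6), (1, 7), (2, 0), (2, 1), (2, 2), (2, 3), (2, 4), (2, 5), (2, 6), (2, 7), (3, 0), (3, 1), (3, 2), (3, 3), (3, 4), (3, 5), (3, 6), (3, 7), (4, 0), (4, 1), (4, 2), (4, 3), (4, 4), (4, 5), (4, 6), (4, 7), (5, 0), (5, 1), (5, 2), (5, 3), (5, 4), (5, 5), (5, 6), (5, 7), (6, 0), (6, 1), (6, 2), (6, 3), (6, 4), (6, 5), (6, 6), (6, 7), (7, 0), (7, 1), (7, 2), (7, 3), (7, 4), (7, 5), (7, 6), (7, 7)]

Answer: OOOOOOOO
OOOOOOOO
OOOOOOOO
OOOOOOOO
OOOOOOOO
OOOOOOOO
OOOOOOOO
OOOOOOOO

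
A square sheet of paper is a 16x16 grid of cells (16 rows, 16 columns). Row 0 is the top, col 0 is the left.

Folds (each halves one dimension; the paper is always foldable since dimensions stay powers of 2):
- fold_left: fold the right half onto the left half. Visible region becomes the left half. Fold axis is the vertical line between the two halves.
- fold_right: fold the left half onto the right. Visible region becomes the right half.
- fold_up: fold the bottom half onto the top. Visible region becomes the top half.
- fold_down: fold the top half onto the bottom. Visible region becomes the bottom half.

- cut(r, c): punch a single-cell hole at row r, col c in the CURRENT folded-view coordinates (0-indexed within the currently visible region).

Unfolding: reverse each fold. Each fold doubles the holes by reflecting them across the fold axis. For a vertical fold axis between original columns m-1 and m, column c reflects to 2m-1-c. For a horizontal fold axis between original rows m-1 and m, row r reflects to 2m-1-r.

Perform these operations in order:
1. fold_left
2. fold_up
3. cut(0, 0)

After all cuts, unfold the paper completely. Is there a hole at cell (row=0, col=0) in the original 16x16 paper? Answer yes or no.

Answer: yes

Derivation:
Op 1 fold_left: fold axis v@8; visible region now rows[0,16) x cols[0,8) = 16x8
Op 2 fold_up: fold axis h@8; visible region now rows[0,8) x cols[0,8) = 8x8
Op 3 cut(0, 0): punch at orig (0,0); cuts so far [(0, 0)]; region rows[0,8) x cols[0,8) = 8x8
Unfold 1 (reflect across h@8): 2 holes -> [(0, 0), (15, 0)]
Unfold 2 (reflect across v@8): 4 holes -> [(0, 0), (0, 15), (15, 0), (15, 15)]
Holes: [(0, 0), (0, 15), (15, 0), (15, 15)]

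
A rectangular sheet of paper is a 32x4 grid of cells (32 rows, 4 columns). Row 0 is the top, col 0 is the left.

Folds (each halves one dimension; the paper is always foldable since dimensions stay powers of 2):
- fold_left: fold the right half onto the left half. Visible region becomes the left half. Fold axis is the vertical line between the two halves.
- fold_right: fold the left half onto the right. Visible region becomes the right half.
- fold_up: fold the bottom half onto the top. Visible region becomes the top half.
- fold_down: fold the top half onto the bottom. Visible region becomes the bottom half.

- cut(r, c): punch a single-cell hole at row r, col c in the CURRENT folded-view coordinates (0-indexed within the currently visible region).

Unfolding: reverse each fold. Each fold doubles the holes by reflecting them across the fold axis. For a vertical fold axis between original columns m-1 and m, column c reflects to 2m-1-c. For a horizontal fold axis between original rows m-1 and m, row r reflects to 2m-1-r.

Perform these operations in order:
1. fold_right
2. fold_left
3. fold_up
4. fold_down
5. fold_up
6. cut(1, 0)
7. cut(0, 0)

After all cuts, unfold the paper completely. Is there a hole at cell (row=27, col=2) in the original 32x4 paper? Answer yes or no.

Answer: no

Derivation:
Op 1 fold_right: fold axis v@2; visible region now rows[0,32) x cols[2,4) = 32x2
Op 2 fold_left: fold axis v@3; visible region now rows[0,32) x cols[2,3) = 32x1
Op 3 fold_up: fold axis h@16; visible region now rows[0,16) x cols[2,3) = 16x1
Op 4 fold_down: fold axis h@8; visible region now rows[8,16) x cols[2,3) = 8x1
Op 5 fold_up: fold axis h@12; visible region now rows[8,12) x cols[2,3) = 4x1
Op 6 cut(1, 0): punch at orig (9,2); cuts so far [(9, 2)]; region rows[8,12) x cols[2,3) = 4x1
Op 7 cut(0, 0): punch at orig (8,2); cuts so far [(8, 2), (9, 2)]; region rows[8,12) x cols[2,3) = 4x1
Unfold 1 (reflect across h@12): 4 holes -> [(8, 2), (9, 2), (14, 2), (15, 2)]
Unfold 2 (reflect across h@8): 8 holes -> [(0, 2), (1, 2), (6, 2), (7, 2), (8, 2), (9, 2), (14, 2), (15, 2)]
Unfold 3 (reflect across h@16): 16 holes -> [(0, 2), (1, 2), (6, 2), (7, 2), (8, 2), (9, 2), (14, 2), (15, 2), (16, 2), (17, 2), (22, 2), (23, 2), (24, 2), (25, 2), (30, 2), (31, 2)]
Unfold 4 (reflect across v@3): 32 holes -> [(0, 2), (0, 3), (1, 2), (1, 3), (6, 2), (6, 3), (7, 2), (7, 3), (8, 2), (8, 3), (9, 2), (9, 3), (14, 2), (14, 3), (15, 2), (15, 3), (16, 2), (16, 3), (17, 2), (17, 3), (22, 2), (22, 3), (23, 2), (23, 3), (24, 2), (24, 3), (25, 2), (25, 3), (30, 2), (30, 3), (31, 2), (31, 3)]
Unfold 5 (reflect across v@2): 64 holes -> [(0, 0), (0, 1), (0, 2), (0, 3), (1, 0), (1, 1), (1, 2), (1, 3), (6, 0), (6, 1), (6, 2), (6, 3), (7, 0), (7, 1), (7, 2), (7, 3), (8, 0), (8, 1), (8, 2), (8, 3), (9, 0), (9, 1), (9, 2), (9, 3), (14, 0), (14, 1), (14, 2), (14, 3), (15, 0), (15, 1), (15, 2), (15, 3), (16, 0), (16, 1), (16, 2), (16, 3), (17, 0), (17, 1), (17, 2), (17, 3), (22, 0), (22, 1), (22, 2), (22, 3), (23, 0), (23, 1), (23, 2), (23, 3), (24, 0), (24, 1), (24, 2), (24, 3), (25, 0), (25, 1), (25, 2), (25, 3), (30, 0), (30, 1), (30, 2), (30, 3), (31, 0), (31, 1), (31, 2), (31, 3)]
Holes: [(0, 0), (0, 1), (0, 2), (0, 3), (1, 0), (1, 1), (1, 2), (1, 3), (6, 0), (6, 1), (6, 2), (6, 3), (7, 0), (7, 1), (7, 2), (7, 3), (8, 0), (8, 1), (8, 2), (8, 3), (9, 0), (9, 1), (9, 2), (9, 3), (14, 0), (14, 1), (14, 2), (14, 3), (15, 0), (15, 1), (15, 2), (15, 3), (16, 0), (16, 1), (16, 2), (16, 3), (17, 0), (17, 1), (17, 2), (17, 3), (22, 0), (22, 1), (22, 2), (22, 3), (23, 0), (23, 1), (23, 2), (23, 3), (24, 0), (24, 1), (24, 2), (24, 3), (25, 0), (25, 1), (25, 2), (25, 3), (30, 0), (30, 1), (30, 2), (30, 3), (31, 0), (31, 1), (31, 2), (31, 3)]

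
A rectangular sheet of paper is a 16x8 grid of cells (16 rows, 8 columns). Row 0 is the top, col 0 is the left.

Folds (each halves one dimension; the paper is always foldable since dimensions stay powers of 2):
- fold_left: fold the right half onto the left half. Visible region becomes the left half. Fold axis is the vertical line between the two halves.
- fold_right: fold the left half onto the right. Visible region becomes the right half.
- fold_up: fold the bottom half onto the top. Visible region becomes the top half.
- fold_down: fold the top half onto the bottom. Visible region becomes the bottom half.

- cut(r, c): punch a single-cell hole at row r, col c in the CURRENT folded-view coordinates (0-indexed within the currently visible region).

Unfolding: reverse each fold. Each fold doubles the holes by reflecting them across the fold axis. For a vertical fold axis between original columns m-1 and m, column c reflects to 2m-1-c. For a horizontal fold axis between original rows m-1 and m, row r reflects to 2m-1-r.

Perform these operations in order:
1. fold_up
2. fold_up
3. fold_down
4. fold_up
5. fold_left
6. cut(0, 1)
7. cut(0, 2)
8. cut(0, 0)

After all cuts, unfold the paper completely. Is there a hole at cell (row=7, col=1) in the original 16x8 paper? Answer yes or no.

Op 1 fold_up: fold axis h@8; visible region now rows[0,8) x cols[0,8) = 8x8
Op 2 fold_up: fold axis h@4; visible region now rows[0,4) x cols[0,8) = 4x8
Op 3 fold_down: fold axis h@2; visible region now rows[2,4) x cols[0,8) = 2x8
Op 4 fold_up: fold axis h@3; visible region now rows[2,3) x cols[0,8) = 1x8
Op 5 fold_left: fold axis v@4; visible region now rows[2,3) x cols[0,4) = 1x4
Op 6 cut(0, 1): punch at orig (2,1); cuts so far [(2, 1)]; region rows[2,3) x cols[0,4) = 1x4
Op 7 cut(0, 2): punch at orig (2,2); cuts so far [(2, 1), (2, 2)]; region rows[2,3) x cols[0,4) = 1x4
Op 8 cut(0, 0): punch at orig (2,0); cuts so far [(2, 0), (2, 1), (2, 2)]; region rows[2,3) x cols[0,4) = 1x4
Unfold 1 (reflect across v@4): 6 holes -> [(2, 0), (2, 1), (2, 2), (2, 5), (2, 6), (2, 7)]
Unfold 2 (reflect across h@3): 12 holes -> [(2, 0), (2, 1), (2, 2), (2, 5), (2, 6), (2, 7), (3, 0), (3, 1), (3, 2), (3, 5), (3, 6), (3, 7)]
Unfold 3 (reflect across h@2): 24 holes -> [(0, 0), (0, 1), (0, 2), (0, 5), (0, 6), (0, 7), (1, 0), (1, 1), (1, 2), (1, 5), (1, 6), (1, 7), (2, 0), (2, 1), (2, 2), (2, 5), (2, 6), (2, 7), (3, 0), (3, 1), (3, 2), (3, 5), (3, 6), (3, 7)]
Unfold 4 (reflect across h@4): 48 holes -> [(0, 0), (0, 1), (0, 2), (0, 5), (0, 6), (0, 7), (1, 0), (1, 1), (1, 2), (1, 5), (1, 6), (1, 7), (2, 0), (2, 1), (2, 2), (2, 5), (2, 6), (2, 7), (3, 0), (3, 1), (3, 2), (3, 5), (3, 6), (3, 7), (4, 0), (4, 1), (4, 2), (4, 5), (4, 6), (4, 7), (5, 0), (5, 1), (5, 2), (5, 5), (5, 6), (5, 7), (6, 0), (6, 1), (6, 2), (6, 5), (6, 6), (6, 7), (7, 0), (7, 1), (7, 2), (7, 5), (7, 6), (7, 7)]
Unfold 5 (reflect across h@8): 96 holes -> [(0, 0), (0, 1), (0, 2), (0, 5), (0, 6), (0, 7), (1, 0), (1, 1), (1, 2), (1, 5), (1, 6), (1, 7), (2, 0), (2, 1), (2, 2), (2, 5), (2, 6), (2, 7), (3, 0), (3, 1), (3, 2), (3, 5), (3, 6), (3, 7), (4, 0), (4, 1), (4, 2), (4, 5), (4, 6), (4, 7), (5, 0), (5, 1), (5, 2), (5, 5), (5, 6), (5, 7), (6, 0), (6, 1), (6, 2), (6, 5), (6, 6), (6, 7), (7, 0), (7, 1), (7, 2), (7, 5), (7, 6), (7, 7), (8, 0), (8, 1), (8, 2), (8, 5), (8, 6), (8, 7), (9, 0), (9, 1), (9, 2), (9, 5), (9, 6), (9, 7), (10, 0), (10, 1), (10, 2), (10, 5), (10, 6), (10, 7), (11, 0), (11, 1), (11, 2), (11, 5), (11, 6), (11, 7), (12, 0), (12, 1), (12, 2), (12, 5), (12, 6), (12, 7), (13, 0), (13, 1), (13, 2), (13, 5), (13, 6), (13, 7), (14, 0), (14, 1), (14, 2), (14, 5), (14, 6), (14, 7), (15, 0), (15, 1), (15, 2), (15, 5), (15, 6), (15, 7)]
Holes: [(0, 0), (0, 1), (0, 2), (0, 5), (0, 6), (0, 7), (1, 0), (1, 1), (1, 2), (1, 5), (1, 6), (1, 7), (2, 0), (2, 1), (2, 2), (2, 5), (2, 6), (2, 7), (3, 0), (3, 1), (3, 2), (3, 5), (3, 6), (3, 7), (4, 0), (4, 1), (4, 2), (4, 5), (4, 6), (4, 7), (5, 0), (5, 1), (5, 2), (5, 5), (5, 6), (5, 7), (6, 0), (6, 1), (6, 2), (6, 5), (6, 6), (6, 7), (7, 0), (7, 1), (7, 2), (7, 5), (7, 6), (7, 7), (8, 0), (8, 1), (8, 2), (8, 5), (8, 6), (8, 7), (9, 0), (9, 1), (9, 2), (9, 5), (9, 6), (9, 7), (10, 0), (10, 1), (10, 2), (10, 5), (10, 6), (10, 7), (11, 0), (11, 1), (11, 2), (11, 5), (11, 6), (11, 7), (12, 0), (12, 1), (12, 2), (12, 5), (12, 6), (12, 7), (13, 0), (13, 1), (13, 2), (13, 5), (13, 6), (13, 7), (14, 0), (14, 1), (14, 2), (14, 5), (14, 6), (14, 7), (15, 0), (15, 1), (15, 2), (15, 5), (15, 6), (15, 7)]

Answer: yes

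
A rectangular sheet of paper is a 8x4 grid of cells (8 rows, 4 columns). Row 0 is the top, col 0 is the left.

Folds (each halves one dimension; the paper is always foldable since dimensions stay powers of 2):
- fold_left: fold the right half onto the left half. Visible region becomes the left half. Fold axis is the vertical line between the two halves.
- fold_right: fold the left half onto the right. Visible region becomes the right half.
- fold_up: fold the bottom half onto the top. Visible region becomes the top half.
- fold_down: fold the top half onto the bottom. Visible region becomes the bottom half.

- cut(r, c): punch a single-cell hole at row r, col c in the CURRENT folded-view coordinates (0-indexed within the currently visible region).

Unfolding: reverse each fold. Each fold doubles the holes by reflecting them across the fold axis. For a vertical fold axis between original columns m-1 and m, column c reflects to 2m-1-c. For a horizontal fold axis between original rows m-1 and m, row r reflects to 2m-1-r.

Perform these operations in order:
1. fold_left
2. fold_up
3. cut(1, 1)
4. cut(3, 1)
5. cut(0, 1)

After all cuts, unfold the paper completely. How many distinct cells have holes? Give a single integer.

Op 1 fold_left: fold axis v@2; visible region now rows[0,8) x cols[0,2) = 8x2
Op 2 fold_up: fold axis h@4; visible region now rows[0,4) x cols[0,2) = 4x2
Op 3 cut(1, 1): punch at orig (1,1); cuts so far [(1, 1)]; region rows[0,4) x cols[0,2) = 4x2
Op 4 cut(3, 1): punch at orig (3,1); cuts so far [(1, 1), (3, 1)]; region rows[0,4) x cols[0,2) = 4x2
Op 5 cut(0, 1): punch at orig (0,1); cuts so far [(0, 1), (1, 1), (3, 1)]; region rows[0,4) x cols[0,2) = 4x2
Unfold 1 (reflect across h@4): 6 holes -> [(0, 1), (1, 1), (3, 1), (4, 1), (6, 1), (7, 1)]
Unfold 2 (reflect across v@2): 12 holes -> [(0, 1), (0, 2), (1, 1), (1, 2), (3, 1), (3, 2), (4, 1), (4, 2), (6, 1), (6, 2), (7, 1), (7, 2)]

Answer: 12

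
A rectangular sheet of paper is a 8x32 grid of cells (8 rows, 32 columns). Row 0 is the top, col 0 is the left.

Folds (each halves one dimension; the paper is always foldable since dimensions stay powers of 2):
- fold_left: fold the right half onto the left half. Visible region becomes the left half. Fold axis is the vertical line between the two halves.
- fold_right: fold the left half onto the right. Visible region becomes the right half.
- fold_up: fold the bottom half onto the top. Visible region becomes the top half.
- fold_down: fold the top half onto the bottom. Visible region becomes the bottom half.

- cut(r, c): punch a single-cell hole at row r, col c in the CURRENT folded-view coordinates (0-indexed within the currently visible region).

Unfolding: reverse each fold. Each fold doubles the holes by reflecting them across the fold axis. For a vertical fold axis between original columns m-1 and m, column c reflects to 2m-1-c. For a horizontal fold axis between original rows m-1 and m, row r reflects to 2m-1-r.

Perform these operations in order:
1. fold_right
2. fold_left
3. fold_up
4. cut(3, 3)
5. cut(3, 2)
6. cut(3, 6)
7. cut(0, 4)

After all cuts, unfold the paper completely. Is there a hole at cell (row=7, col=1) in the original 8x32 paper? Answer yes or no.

Op 1 fold_right: fold axis v@16; visible region now rows[0,8) x cols[16,32) = 8x16
Op 2 fold_left: fold axis v@24; visible region now rows[0,8) x cols[16,24) = 8x8
Op 3 fold_up: fold axis h@4; visible region now rows[0,4) x cols[16,24) = 4x8
Op 4 cut(3, 3): punch at orig (3,19); cuts so far [(3, 19)]; region rows[0,4) x cols[16,24) = 4x8
Op 5 cut(3, 2): punch at orig (3,18); cuts so far [(3, 18), (3, 19)]; region rows[0,4) x cols[16,24) = 4x8
Op 6 cut(3, 6): punch at orig (3,22); cuts so far [(3, 18), (3, 19), (3, 22)]; region rows[0,4) x cols[16,24) = 4x8
Op 7 cut(0, 4): punch at orig (0,20); cuts so far [(0, 20), (3, 18), (3, 19), (3, 22)]; region rows[0,4) x cols[16,24) = 4x8
Unfold 1 (reflect across h@4): 8 holes -> [(0, 20), (3, 18), (3, 19), (3, 22), (4, 18), (4, 19), (4, 22), (7, 20)]
Unfold 2 (reflect across v@24): 16 holes -> [(0, 20), (0, 27), (3, 18), (3, 19), (3, 22), (3, 25), (3, 28), (3, 29), (4, 18), (4, 19), (4, 22), (4, 25), (4, 28), (4, 29), (7, 20), (7, 27)]
Unfold 3 (reflect across v@16): 32 holes -> [(0, 4), (0, 11), (0, 20), (0, 27), (3, 2), (3, 3), (3, 6), (3, 9), (3, 12), (3, 13), (3, 18), (3, 19), (3, 22), (3, 25), (3, 28), (3, 29), (4, 2), (4, 3), (4, 6), (4, 9), (4, 12), (4, 13), (4, 18), (4, 19), (4, 22), (4, 25), (4, 28), (4, 29), (7, 4), (7, 11), (7, 20), (7, 27)]
Holes: [(0, 4), (0, 11), (0, 20), (0, 27), (3, 2), (3, 3), (3, 6), (3, 9), (3, 12), (3, 13), (3, 18), (3, 19), (3, 22), (3, 25), (3, 28), (3, 29), (4, 2), (4, 3), (4, 6), (4, 9), (4, 12), (4, 13), (4, 18), (4, 19), (4, 22), (4, 25), (4, 28), (4, 29), (7, 4), (7, 11), (7, 20), (7, 27)]

Answer: no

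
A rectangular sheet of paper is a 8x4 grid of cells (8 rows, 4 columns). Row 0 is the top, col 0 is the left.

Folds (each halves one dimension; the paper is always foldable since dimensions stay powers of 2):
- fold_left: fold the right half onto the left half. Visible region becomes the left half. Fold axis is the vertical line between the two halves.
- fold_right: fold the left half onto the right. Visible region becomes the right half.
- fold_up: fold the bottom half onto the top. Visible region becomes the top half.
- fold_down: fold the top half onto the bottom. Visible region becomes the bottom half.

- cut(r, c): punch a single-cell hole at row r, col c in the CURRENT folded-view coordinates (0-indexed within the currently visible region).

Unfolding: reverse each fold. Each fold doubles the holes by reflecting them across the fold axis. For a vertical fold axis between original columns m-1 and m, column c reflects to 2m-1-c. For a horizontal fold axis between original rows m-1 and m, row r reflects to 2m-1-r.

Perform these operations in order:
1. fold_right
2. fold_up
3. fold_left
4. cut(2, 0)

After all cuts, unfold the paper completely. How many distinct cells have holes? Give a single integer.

Op 1 fold_right: fold axis v@2; visible region now rows[0,8) x cols[2,4) = 8x2
Op 2 fold_up: fold axis h@4; visible region now rows[0,4) x cols[2,4) = 4x2
Op 3 fold_left: fold axis v@3; visible region now rows[0,4) x cols[2,3) = 4x1
Op 4 cut(2, 0): punch at orig (2,2); cuts so far [(2, 2)]; region rows[0,4) x cols[2,3) = 4x1
Unfold 1 (reflect across v@3): 2 holes -> [(2, 2), (2, 3)]
Unfold 2 (reflect across h@4): 4 holes -> [(2, 2), (2, 3), (5, 2), (5, 3)]
Unfold 3 (reflect across v@2): 8 holes -> [(2, 0), (2, 1), (2, 2), (2, 3), (5, 0), (5, 1), (5, 2), (5, 3)]

Answer: 8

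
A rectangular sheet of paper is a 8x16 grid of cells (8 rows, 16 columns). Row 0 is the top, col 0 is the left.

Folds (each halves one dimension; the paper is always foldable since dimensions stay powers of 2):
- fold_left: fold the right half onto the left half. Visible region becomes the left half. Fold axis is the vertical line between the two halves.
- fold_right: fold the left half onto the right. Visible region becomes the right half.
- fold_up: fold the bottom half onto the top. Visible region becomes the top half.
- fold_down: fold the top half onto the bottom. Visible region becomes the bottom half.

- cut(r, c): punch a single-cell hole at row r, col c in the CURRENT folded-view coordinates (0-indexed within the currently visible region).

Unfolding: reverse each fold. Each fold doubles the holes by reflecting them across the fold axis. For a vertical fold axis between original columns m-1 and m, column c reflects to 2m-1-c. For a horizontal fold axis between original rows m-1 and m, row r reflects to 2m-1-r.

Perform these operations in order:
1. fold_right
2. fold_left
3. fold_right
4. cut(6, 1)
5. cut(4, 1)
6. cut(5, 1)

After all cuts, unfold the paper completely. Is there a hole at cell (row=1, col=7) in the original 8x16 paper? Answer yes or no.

Answer: no

Derivation:
Op 1 fold_right: fold axis v@8; visible region now rows[0,8) x cols[8,16) = 8x8
Op 2 fold_left: fold axis v@12; visible region now rows[0,8) x cols[8,12) = 8x4
Op 3 fold_right: fold axis v@10; visible region now rows[0,8) x cols[10,12) = 8x2
Op 4 cut(6, 1): punch at orig (6,11); cuts so far [(6, 11)]; region rows[0,8) x cols[10,12) = 8x2
Op 5 cut(4, 1): punch at orig (4,11); cuts so far [(4, 11), (6, 11)]; region rows[0,8) x cols[10,12) = 8x2
Op 6 cut(5, 1): punch at orig (5,11); cuts so far [(4, 11), (5, 11), (6, 11)]; region rows[0,8) x cols[10,12) = 8x2
Unfold 1 (reflect across v@10): 6 holes -> [(4, 8), (4, 11), (5, 8), (5, 11), (6, 8), (6, 11)]
Unfold 2 (reflect across v@12): 12 holes -> [(4, 8), (4, 11), (4, 12), (4, 15), (5, 8), (5, 11), (5, 12), (5, 15), (6, 8), (6, 11), (6, 12), (6, 15)]
Unfold 3 (reflect across v@8): 24 holes -> [(4, 0), (4, 3), (4, 4), (4, 7), (4, 8), (4, 11), (4, 12), (4, 15), (5, 0), (5, 3), (5, 4), (5, 7), (5, 8), (5, 11), (5, 12), (5, 15), (6, 0), (6, 3), (6, 4), (6, 7), (6, 8), (6, 11), (6, 12), (6, 15)]
Holes: [(4, 0), (4, 3), (4, 4), (4, 7), (4, 8), (4, 11), (4, 12), (4, 15), (5, 0), (5, 3), (5, 4), (5, 7), (5, 8), (5, 11), (5, 12), (5, 15), (6, 0), (6, 3), (6, 4), (6, 7), (6, 8), (6, 11), (6, 12), (6, 15)]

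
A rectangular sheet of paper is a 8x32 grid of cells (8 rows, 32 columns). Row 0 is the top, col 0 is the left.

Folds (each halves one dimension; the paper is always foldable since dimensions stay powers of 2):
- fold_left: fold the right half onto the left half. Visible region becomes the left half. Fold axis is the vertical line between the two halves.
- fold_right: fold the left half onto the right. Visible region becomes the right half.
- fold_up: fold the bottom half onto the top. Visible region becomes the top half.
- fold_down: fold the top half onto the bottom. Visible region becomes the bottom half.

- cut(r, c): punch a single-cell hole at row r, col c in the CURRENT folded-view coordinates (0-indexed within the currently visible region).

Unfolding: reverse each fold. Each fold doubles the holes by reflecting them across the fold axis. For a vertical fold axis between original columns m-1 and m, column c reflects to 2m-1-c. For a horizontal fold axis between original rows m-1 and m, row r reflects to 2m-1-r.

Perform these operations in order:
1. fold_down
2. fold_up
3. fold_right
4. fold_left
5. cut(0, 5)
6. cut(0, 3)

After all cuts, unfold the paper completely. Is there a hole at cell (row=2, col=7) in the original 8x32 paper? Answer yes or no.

Op 1 fold_down: fold axis h@4; visible region now rows[4,8) x cols[0,32) = 4x32
Op 2 fold_up: fold axis h@6; visible region now rows[4,6) x cols[0,32) = 2x32
Op 3 fold_right: fold axis v@16; visible region now rows[4,6) x cols[16,32) = 2x16
Op 4 fold_left: fold axis v@24; visible region now rows[4,6) x cols[16,24) = 2x8
Op 5 cut(0, 5): punch at orig (4,21); cuts so far [(4, 21)]; region rows[4,6) x cols[16,24) = 2x8
Op 6 cut(0, 3): punch at orig (4,19); cuts so far [(4, 19), (4, 21)]; region rows[4,6) x cols[16,24) = 2x8
Unfold 1 (reflect across v@24): 4 holes -> [(4, 19), (4, 21), (4, 26), (4, 28)]
Unfold 2 (reflect across v@16): 8 holes -> [(4, 3), (4, 5), (4, 10), (4, 12), (4, 19), (4, 21), (4, 26), (4, 28)]
Unfold 3 (reflect across h@6): 16 holes -> [(4, 3), (4, 5), (4, 10), (4, 12), (4, 19), (4, 21), (4, 26), (4, 28), (7, 3), (7, 5), (7, 10), (7, 12), (7, 19), (7, 21), (7, 26), (7, 28)]
Unfold 4 (reflect across h@4): 32 holes -> [(0, 3), (0, 5), (0, 10), (0, 12), (0, 19), (0, 21), (0, 26), (0, 28), (3, 3), (3, 5), (3, 10), (3, 12), (3, 19), (3, 21), (3, 26), (3, 28), (4, 3), (4, 5), (4, 10), (4, 12), (4, 19), (4, 21), (4, 26), (4, 28), (7, 3), (7, 5), (7, 10), (7, 12), (7, 19), (7, 21), (7, 26), (7, 28)]
Holes: [(0, 3), (0, 5), (0, 10), (0, 12), (0, 19), (0, 21), (0, 26), (0, 28), (3, 3), (3, 5), (3, 10), (3, 12), (3, 19), (3, 21), (3, 26), (3, 28), (4, 3), (4, 5), (4, 10), (4, 12), (4, 19), (4, 21), (4, 26), (4, 28), (7, 3), (7, 5), (7, 10), (7, 12), (7, 19), (7, 21), (7, 26), (7, 28)]

Answer: no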